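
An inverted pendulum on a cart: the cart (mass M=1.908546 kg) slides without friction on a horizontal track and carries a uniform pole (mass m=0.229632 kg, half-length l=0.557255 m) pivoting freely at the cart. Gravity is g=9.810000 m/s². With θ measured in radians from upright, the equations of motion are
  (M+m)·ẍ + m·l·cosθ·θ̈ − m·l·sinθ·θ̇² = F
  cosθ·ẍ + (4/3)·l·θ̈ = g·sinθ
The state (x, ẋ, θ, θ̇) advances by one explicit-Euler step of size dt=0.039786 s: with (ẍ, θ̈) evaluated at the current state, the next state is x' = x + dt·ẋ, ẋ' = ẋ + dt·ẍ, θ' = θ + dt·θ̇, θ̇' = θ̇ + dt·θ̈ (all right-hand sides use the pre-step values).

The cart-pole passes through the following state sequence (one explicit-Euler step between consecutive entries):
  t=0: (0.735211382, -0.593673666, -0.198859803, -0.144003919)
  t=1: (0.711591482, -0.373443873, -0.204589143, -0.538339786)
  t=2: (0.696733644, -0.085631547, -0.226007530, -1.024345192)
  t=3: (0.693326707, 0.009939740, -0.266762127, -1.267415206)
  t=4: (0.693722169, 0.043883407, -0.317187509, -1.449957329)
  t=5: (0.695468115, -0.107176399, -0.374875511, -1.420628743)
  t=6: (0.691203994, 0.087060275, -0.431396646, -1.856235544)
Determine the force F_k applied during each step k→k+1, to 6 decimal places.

F_0 = 10.592801 N
F_1 = 13.944598 N
F_2 = 4.404374 N
F_3 = 1.312042 N
F_4 = -7.944719 N
F_5 = 9.229480 N

step 0→1:
  ẍ = (ẋ'−ẋ)/dt = (-0.373443873−-0.593673666)/0.039786 = 5.535359
  θ̈ = (θ̇'−θ̇)/dt = (-0.538339786−-0.144003919)/0.039786 = -9.911423
  sinθ=-0.197552, cosθ=0.980292
  F = (M+m)·ẍ + m·l·cosθ·θ̈ − m·l·sinθ·θ̇² = 11.835583 + -1.243306 − -0.000524 = 10.592801
step 1→2:
  ẍ = (ẋ'−ẋ)/dt = (-0.085631547−-0.373443873)/0.039786 = 7.234010
  θ̈ = (θ̇'−θ̇)/dt = (-1.024345192−-0.538339786)/0.039786 = -12.215488
  sinθ=-0.203165, cosθ=0.979145
  F = (M+m)·ẍ + m·l·cosθ·θ̈ − m·l·sinθ·θ̇² = 15.467601 + -1.530538 − -0.007534 = 13.944598
step 2→3:
  ẍ = (ẋ'−ẋ)/dt = (0.009939740−-0.085631547)/0.039786 = 2.402134
  θ̈ = (θ̇'−θ̇)/dt = (-1.267415206−-1.024345192)/0.039786 = -6.109436
  sinθ=-0.224088, cosθ=0.974569
  F = (M+m)·ẍ + m·l·cosθ·θ̈ − m·l·sinθ·θ̇² = 5.136189 + -0.761904 − -0.030088 = 4.404374
step 3→4:
  ẍ = (ẋ'−ẋ)/dt = (0.043883407−0.009939740)/0.039786 = 0.853156
  θ̈ = (θ̇'−θ̇)/dt = (-1.449957329−-1.267415206)/0.039786 = -4.588099
  sinθ=-0.263609, cosθ=0.964629
  F = (M+m)·ẍ + m·l·cosθ·θ̈ − m·l·sinθ·θ̇² = 1.824199 + -0.566343 − -0.054186 = 1.312042
step 4→5:
  ẍ = (ẋ'−ẋ)/dt = (-0.107176399−0.043883407)/0.039786 = -3.796808
  θ̈ = (θ̇'−θ̇)/dt = (-1.420628743−-1.449957329)/0.039786 = 0.737158
  sinθ=-0.311896, cosθ=0.950116
  F = (M+m)·ẍ + m·l·cosθ·θ̈ − m·l·sinθ·θ̇² = -8.118251 + 0.089624 − -0.083909 = -7.944719
step 5→6:
  ẍ = (ẋ'−ẋ)/dt = (0.087060275−-0.107176399)/0.039786 = 4.882036
  θ̈ = (θ̇'−θ̇)/dt = (-1.856235544−-1.420628743)/0.039786 = -10.948746
  sinθ=-0.366157, cosθ=0.930553
  F = (M+m)·ẍ + m·l·cosθ·θ̈ − m·l·sinθ·θ̇² = 10.438661 + -1.303743 − -0.094562 = 9.229480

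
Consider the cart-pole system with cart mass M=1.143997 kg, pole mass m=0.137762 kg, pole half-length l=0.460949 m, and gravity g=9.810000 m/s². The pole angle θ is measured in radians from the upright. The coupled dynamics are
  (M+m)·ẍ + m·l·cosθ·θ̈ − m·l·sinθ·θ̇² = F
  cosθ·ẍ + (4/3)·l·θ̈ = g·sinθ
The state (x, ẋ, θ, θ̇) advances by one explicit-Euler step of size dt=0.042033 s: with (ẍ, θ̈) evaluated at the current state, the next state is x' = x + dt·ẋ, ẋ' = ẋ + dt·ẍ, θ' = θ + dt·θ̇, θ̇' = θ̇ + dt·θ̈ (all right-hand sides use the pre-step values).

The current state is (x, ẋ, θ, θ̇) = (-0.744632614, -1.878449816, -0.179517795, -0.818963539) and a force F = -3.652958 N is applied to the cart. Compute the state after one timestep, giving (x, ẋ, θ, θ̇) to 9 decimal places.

(-0.823589495, -2.002318488, -0.213941289, -0.740453770)

sinθ=-0.178555138, cosθ=0.983929907
temp = (F + m·l·θ̇²·sinθ)/(M+m) = (-3.652958 + -0.007604730)/1.281759 = -2.855890015
θ̈ = (g·sinθ − cosθ·temp)/(l·(4/3 − m·cos²θ/(M+m))) = 1.867812645
ẍ = temp − m·l·θ̈·cosθ/(M+m) = -2.946938645
Euler: x'=-0.744632614+0.042033·-1.878449816=-0.823589495, ẋ'=-1.878449816+0.042033·-2.946938645=-2.002318488
       θ'=-0.179517795+0.042033·-0.818963539=-0.213941289, θ̇'=-0.818963539+0.042033·1.867812645=-0.740453770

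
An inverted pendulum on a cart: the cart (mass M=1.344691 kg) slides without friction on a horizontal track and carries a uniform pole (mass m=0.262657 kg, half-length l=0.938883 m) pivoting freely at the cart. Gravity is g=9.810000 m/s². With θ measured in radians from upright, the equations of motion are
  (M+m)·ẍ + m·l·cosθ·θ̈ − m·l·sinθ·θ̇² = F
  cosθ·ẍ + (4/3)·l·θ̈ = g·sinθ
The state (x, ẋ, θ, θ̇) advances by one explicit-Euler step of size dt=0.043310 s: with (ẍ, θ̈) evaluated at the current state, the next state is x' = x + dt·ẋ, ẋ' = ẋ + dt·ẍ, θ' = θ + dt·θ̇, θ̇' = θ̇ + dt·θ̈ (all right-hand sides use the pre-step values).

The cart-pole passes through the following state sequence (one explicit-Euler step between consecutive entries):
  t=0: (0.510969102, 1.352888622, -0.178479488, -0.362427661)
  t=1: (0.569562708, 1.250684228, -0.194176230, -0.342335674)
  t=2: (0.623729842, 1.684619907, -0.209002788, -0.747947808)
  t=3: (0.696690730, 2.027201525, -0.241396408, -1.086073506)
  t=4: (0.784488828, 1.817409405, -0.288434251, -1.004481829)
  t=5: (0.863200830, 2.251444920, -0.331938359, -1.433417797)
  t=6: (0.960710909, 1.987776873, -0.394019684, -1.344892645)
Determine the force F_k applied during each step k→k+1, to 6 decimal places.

step 0→1:
  ẍ = (ẋ'−ẋ)/dt = (1.250684228−1.352888622)/0.043310 = -2.359834
  θ̈ = (θ̇'−θ̇)/dt = (-0.342335674−-0.362427661)/0.043310 = 0.463911
  sinθ=-0.177533, cosθ=0.984115
  F = (M+m)·ẍ + m·l·cosθ·θ̈ − m·l·sinθ·θ̇² = -3.793074 + 0.112585 − -0.005751 = -3.674738
step 1→2:
  ẍ = (ẋ'−ẋ)/dt = (1.684619907−1.250684228)/0.043310 = 10.019295
  θ̈ = (θ̇'−θ̇)/dt = (-0.747947808−-0.342335674)/0.043310 = -9.365323
  sinθ=-0.192958, cosθ=0.981207
  F = (M+m)·ẍ + m·l·cosθ·θ̈ − m·l·sinθ·θ̇² = 16.104494 + -2.266125 − -0.005577 = 13.843946
step 2→3:
  ẍ = (ẋ'−ẋ)/dt = (2.027201525−1.684619907)/0.043310 = 7.909989
  θ̈ = (θ̇'−θ̇)/dt = (-1.086073506−-0.747947808)/0.043310 = -7.807105
  sinθ=-0.207484, cosθ=0.978238
  F = (M+m)·ẍ + m·l·cosθ·θ̈ − m·l·sinθ·θ̇² = 12.714105 + -1.883368 − -0.028624 = 10.859361
step 3→4:
  ẍ = (ẋ'−ẋ)/dt = (1.817409405−2.027201525)/0.043310 = -4.843965
  θ̈ = (θ̇'−θ̇)/dt = (-1.004481829−-1.086073506)/0.043310 = 1.883899
  sinθ=-0.239059, cosθ=0.971005
  F = (M+m)·ẍ + m·l·cosθ·θ̈ − m·l·sinθ·θ̇² = -7.785937 + 0.451107 − -0.069538 = -7.265292
step 4→5:
  ẍ = (ẋ'−ẋ)/dt = (2.251444920−1.817409405)/0.043310 = 10.021600
  θ̈ = (θ̇'−θ̇)/dt = (-1.433417797−-1.004481829)/0.043310 = -9.903855
  sinθ=-0.284452, cosθ=0.958690
  F = (M+m)·ẍ + m·l·cosθ·θ̈ − m·l·sinθ·θ̇² = 16.108199 + -2.341441 − -0.070777 = 13.837536
step 5→6:
  ẍ = (ẋ'−ẋ)/dt = (1.987776873−2.251444920)/0.043310 = -6.087925
  θ̈ = (θ̇'−θ̇)/dt = (-1.344892645−-1.433417797)/0.043310 = 2.043989
  sinθ=-0.325876, cosθ=0.945412
  F = (M+m)·ẍ + m·l·cosθ·θ̈ − m·l·sinθ·θ̇² = -9.785415 + 0.476541 − -0.165120 = -9.143754

F_0 = -3.674738 N
F_1 = 13.843946 N
F_2 = 10.859361 N
F_3 = -7.265292 N
F_4 = 13.837536 N
F_5 = -9.143754 N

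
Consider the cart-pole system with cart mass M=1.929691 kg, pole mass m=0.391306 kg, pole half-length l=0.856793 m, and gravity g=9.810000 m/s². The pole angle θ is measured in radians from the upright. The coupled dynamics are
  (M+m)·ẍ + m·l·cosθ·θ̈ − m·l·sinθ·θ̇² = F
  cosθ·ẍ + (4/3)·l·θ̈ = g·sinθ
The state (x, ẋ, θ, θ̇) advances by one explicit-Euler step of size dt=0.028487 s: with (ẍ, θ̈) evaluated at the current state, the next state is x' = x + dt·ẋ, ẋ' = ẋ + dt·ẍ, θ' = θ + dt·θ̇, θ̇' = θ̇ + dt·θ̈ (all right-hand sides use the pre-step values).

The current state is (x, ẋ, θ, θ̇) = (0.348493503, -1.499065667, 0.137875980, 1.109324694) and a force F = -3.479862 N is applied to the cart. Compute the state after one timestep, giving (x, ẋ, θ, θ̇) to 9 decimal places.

sinθ=0.137439563, cosθ=0.990510155
temp = (F + m·l·θ̇²·sinθ)/(M+m) = (-3.479862 + 0.056705025)/2.320997 = -1.474864886
θ̈ = (g·sinθ − cosθ·temp)/(l·(4/3 − m·cos²θ/(M+m))) = 2.807272190
ẍ = temp − m·l·θ̈·cosθ/(M+m) = -1.876527392
Euler: x'=0.348493503+0.028487·-1.499065667=0.305789619, ẋ'=-1.499065667+0.028487·-1.876527392=-1.552522303
       θ'=0.137875980+0.028487·1.109324694=0.169477313, θ̇'=1.109324694+0.028487·2.807272190=1.189295457

(0.305789619, -1.552522303, 0.169477313, 1.189295457)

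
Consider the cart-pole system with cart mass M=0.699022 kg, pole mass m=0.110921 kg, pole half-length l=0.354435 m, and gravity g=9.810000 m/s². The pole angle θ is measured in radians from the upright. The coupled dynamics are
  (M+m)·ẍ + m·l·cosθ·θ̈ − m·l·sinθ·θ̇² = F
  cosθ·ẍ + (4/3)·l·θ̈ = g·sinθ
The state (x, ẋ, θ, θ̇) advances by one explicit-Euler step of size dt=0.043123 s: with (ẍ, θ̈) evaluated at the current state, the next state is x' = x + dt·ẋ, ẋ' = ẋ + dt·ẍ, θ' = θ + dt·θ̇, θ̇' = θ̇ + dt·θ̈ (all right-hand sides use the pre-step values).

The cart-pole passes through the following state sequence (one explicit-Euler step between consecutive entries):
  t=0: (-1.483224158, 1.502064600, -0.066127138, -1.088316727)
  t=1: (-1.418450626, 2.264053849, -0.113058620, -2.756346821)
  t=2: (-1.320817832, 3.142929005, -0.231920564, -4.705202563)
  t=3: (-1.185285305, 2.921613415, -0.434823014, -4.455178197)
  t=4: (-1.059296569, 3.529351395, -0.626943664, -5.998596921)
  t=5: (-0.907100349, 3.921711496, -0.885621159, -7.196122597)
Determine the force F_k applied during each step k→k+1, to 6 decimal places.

step 0→1:
  ẍ = (ẋ'−ẋ)/dt = (2.264053849−1.502064600)/0.043123 = 17.670135
  θ̈ = (θ̇'−θ̇)/dt = (-2.756346821−-1.088316727)/0.043123 = -38.680753
  sinθ=-0.066079, cosθ=0.997814
  F = (M+m)·ẍ + m·l·cosθ·θ̈ − m·l·sinθ·θ̇² = 14.311802 + -1.517382 − -0.003077 = 12.797497
step 1→2:
  ẍ = (ẋ'−ẋ)/dt = (3.142929005−2.264053849)/0.043123 = 20.380659
  θ̈ = (θ̇'−θ̇)/dt = (-4.705202563−-2.756346821)/0.043123 = -45.192954
  sinθ=-0.112818, cosθ=0.993616
  F = (M+m)·ẍ + m·l·cosθ·θ̈ − m·l·sinθ·θ̇² = 16.507172 + -1.765385 − -0.033697 = 14.775484
step 2→3:
  ẍ = (ẋ'−ẋ)/dt = (2.921613415−3.142929005)/0.043123 = -5.132194
  θ̈ = (θ̇'−θ̇)/dt = (-4.455178197−-4.705202563)/0.043123 = 5.797935
  sinθ=-0.229847, cosθ=0.973227
  F = (M+m)·ẍ + m·l·cosθ·θ̈ − m·l·sinθ·θ̇² = -4.156784 + 0.221839 − -0.200053 = -3.734892
step 3→4:
  ẍ = (ẋ'−ẋ)/dt = (3.529351395−2.921613415)/0.043123 = 14.093128
  θ̈ = (θ̇'−θ̇)/dt = (-5.998596921−-4.455178197)/0.043123 = -35.791080
  sinθ=-0.421250, cosθ=0.906945
  F = (M+m)·ẍ + m·l·cosθ·θ̈ − m·l·sinθ·θ̇² = 11.414631 + -1.276162 − -0.328716 = 10.467184
step 4→5:
  ẍ = (ẋ'−ẋ)/dt = (3.921711496−3.529351395)/0.043123 = 9.098627
  θ̈ = (θ̇'−θ̇)/dt = (-7.196122597−-5.998596921)/0.043123 = -27.769999
  sinθ=-0.586672, cosθ=0.809824
  F = (M+m)·ẍ + m·l·cosθ·θ̈ − m·l·sinθ·θ̇² = 7.369369 + -0.884132 − -0.829938 = 7.315175

F_0 = 12.797497 N
F_1 = 14.775484 N
F_2 = -3.734892 N
F_3 = 10.467184 N
F_4 = 7.315175 N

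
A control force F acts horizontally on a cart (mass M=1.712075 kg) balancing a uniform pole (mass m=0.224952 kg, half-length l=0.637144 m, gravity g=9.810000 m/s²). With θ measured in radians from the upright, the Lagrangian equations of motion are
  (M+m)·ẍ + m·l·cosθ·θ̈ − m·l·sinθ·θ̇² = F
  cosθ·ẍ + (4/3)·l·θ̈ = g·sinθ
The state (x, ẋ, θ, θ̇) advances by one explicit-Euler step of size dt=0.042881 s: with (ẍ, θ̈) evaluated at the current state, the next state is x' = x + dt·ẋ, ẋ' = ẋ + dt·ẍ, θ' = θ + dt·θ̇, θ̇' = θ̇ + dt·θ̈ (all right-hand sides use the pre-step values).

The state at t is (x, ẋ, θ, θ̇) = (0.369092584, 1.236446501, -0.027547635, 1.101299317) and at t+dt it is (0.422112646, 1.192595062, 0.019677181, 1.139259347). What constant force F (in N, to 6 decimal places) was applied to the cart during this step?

ẍ = (ẋ'−ẋ)/dt = (1.192595062−1.236446501)/0.042881 = -1.022631
θ̈ = (θ̇'−θ̇)/dt = (1.139259347−1.101299317)/0.042881 = 0.885241
sinθ=-0.027544, cosθ=0.999621
F = (M+m)·ẍ + m·l·cosθ·θ̈ − m·l·sinθ·θ̇² = -1.980864 + 0.126831 − -0.004788 = -1.849245

F = -1.849245 N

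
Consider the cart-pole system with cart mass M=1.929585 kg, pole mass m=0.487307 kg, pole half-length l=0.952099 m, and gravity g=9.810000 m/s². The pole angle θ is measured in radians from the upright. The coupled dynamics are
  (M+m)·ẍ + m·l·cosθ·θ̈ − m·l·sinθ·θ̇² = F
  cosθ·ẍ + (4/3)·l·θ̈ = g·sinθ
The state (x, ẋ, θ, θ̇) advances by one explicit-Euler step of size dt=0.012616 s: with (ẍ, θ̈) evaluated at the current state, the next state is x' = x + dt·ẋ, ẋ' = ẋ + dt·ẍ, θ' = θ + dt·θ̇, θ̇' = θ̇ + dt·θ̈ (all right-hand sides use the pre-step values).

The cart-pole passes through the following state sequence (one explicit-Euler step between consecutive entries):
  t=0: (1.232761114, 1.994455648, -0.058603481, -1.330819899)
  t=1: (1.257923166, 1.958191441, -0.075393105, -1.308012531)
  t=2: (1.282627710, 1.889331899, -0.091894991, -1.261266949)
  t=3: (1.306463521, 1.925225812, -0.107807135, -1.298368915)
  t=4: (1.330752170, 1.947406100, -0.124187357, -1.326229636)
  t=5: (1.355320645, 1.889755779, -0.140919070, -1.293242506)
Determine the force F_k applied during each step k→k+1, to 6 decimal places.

F_0 = -6.061814 N
F_1 = -11.417651 N
F_2 = 5.585354 N
F_3 = 3.314659 N
F_4 = -9.739405 N

step 0→1:
  ẍ = (ẋ'−ẋ)/dt = (1.958191441−1.994455648)/0.012616 = -2.874462
  θ̈ = (θ̇'−θ̇)/dt = (-1.308012531−-1.330819899)/0.012616 = 1.807813
  sinθ=-0.058570, cosθ=0.998283
  F = (M+m)·ẍ + m·l·cosθ·θ̈ − m·l·sinθ·θ̇² = -6.947263 + 0.837321 − -0.048128 = -6.061814
step 1→2:
  ẍ = (ẋ'−ẋ)/dt = (1.889331899−1.958191441)/0.012616 = -5.458112
  θ̈ = (θ̇'−θ̇)/dt = (-1.261266949−-1.308012531)/0.012616 = 3.705262
  sinθ=-0.075322, cosθ=0.997159
  F = (M+m)·ẍ + m·l·cosθ·θ̈ − m·l·sinθ·θ̇² = -13.191667 + 1.714226 − -0.059790 = -11.417651
step 2→3:
  ẍ = (ẋ'−ẋ)/dt = (1.925225812−1.889331899)/0.012616 = 2.845110
  θ̈ = (θ̇'−θ̇)/dt = (-1.298368915−-1.261266949)/0.012616 = -2.940866
  sinθ=-0.091766, cosθ=0.995781
  F = (M+m)·ẍ + m·l·cosθ·θ̈ − m·l·sinθ·θ̇² = 6.876325 + -1.358700 − -0.067730 = 5.585354
step 3→4:
  ẍ = (ẋ'−ẋ)/dt = (1.947406100−1.925225812)/0.012616 = 1.758108
  θ̈ = (θ̇'−θ̇)/dt = (-1.326229636−-1.298368915)/0.012616 = -2.208364
  sinθ=-0.107598, cosθ=0.994194
  F = (M+m)·ẍ + m·l·cosθ·θ̈ − m·l·sinθ·θ̇² = 4.249157 + -1.018654 − -0.084156 = 3.314659
step 4→5:
  ẍ = (ẋ'−ẋ)/dt = (1.889755779−1.947406100)/0.012616 = -4.569620
  θ̈ = (θ̇'−θ̇)/dt = (-1.293242506−-1.326229636)/0.012616 = 2.614706
  sinθ=-0.123868, cosθ=0.992299
  F = (M+m)·ẍ + m·l·cosθ·θ̈ − m·l·sinθ·θ̇² = -11.044277 + 1.203788 − -0.101084 = -9.739405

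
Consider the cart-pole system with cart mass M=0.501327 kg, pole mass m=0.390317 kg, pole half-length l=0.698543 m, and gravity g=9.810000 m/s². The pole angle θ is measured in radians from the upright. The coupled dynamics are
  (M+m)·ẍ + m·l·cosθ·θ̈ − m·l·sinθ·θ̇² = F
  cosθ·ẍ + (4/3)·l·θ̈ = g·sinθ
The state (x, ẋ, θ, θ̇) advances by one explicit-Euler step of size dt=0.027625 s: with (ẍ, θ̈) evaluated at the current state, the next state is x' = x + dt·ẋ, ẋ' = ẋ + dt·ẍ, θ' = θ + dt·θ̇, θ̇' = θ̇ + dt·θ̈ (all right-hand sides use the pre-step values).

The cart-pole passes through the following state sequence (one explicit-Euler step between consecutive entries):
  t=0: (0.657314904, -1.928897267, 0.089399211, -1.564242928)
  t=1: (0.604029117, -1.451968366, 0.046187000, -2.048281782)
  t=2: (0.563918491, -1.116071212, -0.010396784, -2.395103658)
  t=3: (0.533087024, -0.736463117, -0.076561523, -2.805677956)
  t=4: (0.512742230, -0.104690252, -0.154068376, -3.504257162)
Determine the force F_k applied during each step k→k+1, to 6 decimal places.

F_0 = 10.575843 N
F_1 = 7.369427 N
F_2 = 8.216693 N
F_3 = 13.681070 N

step 0→1:
  ẍ = (ẋ'−ẋ)/dt = (-1.451968366−-1.928897267)/0.027625 = 17.264395
  θ̈ = (θ̇'−θ̇)/dt = (-2.048281782−-1.564242928)/0.027625 = -17.521768
  sinθ=0.089280, cosθ=0.996007
  F = (M+m)·ẍ + m·l·cosθ·θ̈ − m·l·sinθ·θ̇² = 15.393694 + -4.758288 − 0.059563 = 10.575843
step 1→2:
  ẍ = (ẋ'−ẋ)/dt = (-1.116071212−-1.451968366)/0.027625 = 12.159173
  θ̈ = (θ̇'−θ̇)/dt = (-2.395103658−-2.048281782)/0.027625 = -12.554638
  sinθ=0.046171, cosθ=0.998934
  F = (M+m)·ẍ + m·l·cosθ·θ̈ − m·l·sinθ·θ̇² = 10.841654 + -3.419412 − 0.052815 = 7.369427
step 2→3:
  ẍ = (ẋ'−ẋ)/dt = (-0.736463117−-1.116071212)/0.027625 = 13.741469
  θ̈ = (θ̇'−θ̇)/dt = (-2.805677956−-2.395103658)/0.027625 = -14.862418
  sinθ=-0.010397, cosθ=0.999946
  F = (M+m)·ẍ + m·l·cosθ·θ̈ − m·l·sinθ·θ̇² = 12.252499 + -4.052067 − -0.016261 = 8.216693
step 3→4:
  ẍ = (ẋ'−ẋ)/dt = (-0.104690252−-0.736463117)/0.027625 = 22.869606
  θ̈ = (θ̇'−θ̇)/dt = (-3.504257162−-2.805677956)/0.027625 = -25.287935
  sinθ=-0.076487, cosθ=0.997071
  F = (M+m)·ẍ + m·l·cosθ·θ̈ − m·l·sinθ·θ̇² = 20.391547 + -6.874639 − -0.164162 = 13.681070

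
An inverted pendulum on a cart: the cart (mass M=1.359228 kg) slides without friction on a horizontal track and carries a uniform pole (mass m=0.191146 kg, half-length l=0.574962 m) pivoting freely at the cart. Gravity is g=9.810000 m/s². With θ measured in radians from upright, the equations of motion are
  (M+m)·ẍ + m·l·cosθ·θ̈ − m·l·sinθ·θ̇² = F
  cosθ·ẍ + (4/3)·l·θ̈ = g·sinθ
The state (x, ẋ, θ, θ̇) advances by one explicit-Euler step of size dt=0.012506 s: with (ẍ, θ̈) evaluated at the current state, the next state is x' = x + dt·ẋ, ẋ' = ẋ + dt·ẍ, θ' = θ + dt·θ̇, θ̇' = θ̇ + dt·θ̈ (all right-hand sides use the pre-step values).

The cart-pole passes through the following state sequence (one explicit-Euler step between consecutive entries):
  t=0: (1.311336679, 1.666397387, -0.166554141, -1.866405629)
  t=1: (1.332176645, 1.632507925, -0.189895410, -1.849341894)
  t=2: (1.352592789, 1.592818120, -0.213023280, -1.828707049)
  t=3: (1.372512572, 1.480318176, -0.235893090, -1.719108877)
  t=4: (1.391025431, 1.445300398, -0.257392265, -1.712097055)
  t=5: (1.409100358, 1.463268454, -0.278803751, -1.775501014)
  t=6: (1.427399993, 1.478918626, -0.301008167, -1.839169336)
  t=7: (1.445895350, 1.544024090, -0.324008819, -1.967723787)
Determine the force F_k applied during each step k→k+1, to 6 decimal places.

F_0 = -3.989942 N
F_1 = -4.671336 N
F_2 = -12.927594 N
F_3 = -4.205347 N
F_4 = 1.770681 N
F_5 = 1.497598 N
F_6 = 7.102437 N

step 0→1:
  ẍ = (ẋ'−ẋ)/dt = (1.632507925−1.666397387)/0.012506 = -2.709856
  θ̈ = (θ̇'−θ̇)/dt = (-1.849341894−-1.866405629)/0.012506 = 1.364444
  sinθ=-0.165785, cosθ=0.986162
  F = (M+m)·ẍ + m·l·cosθ·θ̈ − m·l·sinθ·θ̇² = -4.201291 + 0.147880 − -0.063469 = -3.989942
step 1→2:
  ẍ = (ẋ'−ẋ)/dt = (1.592818120−1.632507925)/0.012506 = -3.173661
  θ̈ = (θ̇'−θ̇)/dt = (-1.828707049−-1.849341894)/0.012506 = 1.649996
  sinθ=-0.188756, cosθ=0.982024
  F = (M+m)·ẍ + m·l·cosθ·θ̈ − m·l·sinθ·θ̇² = -4.920362 + 0.178078 − -0.070948 = -4.671336
step 2→3:
  ẍ = (ẋ'−ẋ)/dt = (1.480318176−1.592818120)/0.012506 = -8.995678
  θ̈ = (θ̇'−θ̇)/dt = (-1.719108877−-1.828707049)/0.012506 = 8.763647
  sinθ=-0.211416, cosθ=0.977396
  F = (M+m)·ẍ + m·l·cosθ·θ̈ − m·l·sinθ·θ̇² = -13.946665 + 0.941369 − -0.077702 = -12.927594
step 3→4:
  ẍ = (ẋ'−ẋ)/dt = (1.445300398−1.480318176)/0.012506 = -2.800078
  θ̈ = (θ̇'−θ̇)/dt = (-1.712097055−-1.719108877)/0.012506 = 0.560677
  sinθ=-0.233711, cosθ=0.972306
  F = (M+m)·ẍ + m·l·cosθ·θ̈ − m·l·sinθ·θ̇² = -4.341168 + 0.059913 − -0.075909 = -4.205347
step 4→5:
  ẍ = (ẋ'−ẋ)/dt = (1.463268454−1.445300398)/0.012506 = 1.436755
  θ̈ = (θ̇'−θ̇)/dt = (-1.775501014−-1.712097055)/0.012506 = -5.069883
  sinθ=-0.254560, cosθ=0.967057
  F = (M+m)·ẍ + m·l·cosθ·θ̈ − m·l·sinθ·θ̇² = 2.227507 + -0.538833 − -0.082007 = 1.770681
step 5→6:
  ẍ = (ẋ'−ẋ)/dt = (1.478918626−1.463268454)/0.012506 = 1.251413
  θ̈ = (θ̇'−θ̇)/dt = (-1.839169336−-1.775501014)/0.012506 = -5.091022
  sinθ=-0.275206, cosθ=0.961385
  F = (M+m)·ẍ + m·l·cosθ·θ̈ − m·l·sinθ·θ̇² = 1.940158 + -0.537907 − -0.095346 = 1.497598
step 6→7:
  ẍ = (ẋ'−ẋ)/dt = (1.544024090−1.478918626)/0.012506 = 5.205938
  θ̈ = (θ̇'−θ̇)/dt = (-1.967723787−-1.839169336)/0.012506 = -10.279422
  sinθ=-0.296483, cosθ=0.955038
  F = (M+m)·ẍ + m·l·cosθ·θ̈ − m·l·sinθ·θ̇² = 8.071151 + -1.078931 − -0.110217 = 7.102437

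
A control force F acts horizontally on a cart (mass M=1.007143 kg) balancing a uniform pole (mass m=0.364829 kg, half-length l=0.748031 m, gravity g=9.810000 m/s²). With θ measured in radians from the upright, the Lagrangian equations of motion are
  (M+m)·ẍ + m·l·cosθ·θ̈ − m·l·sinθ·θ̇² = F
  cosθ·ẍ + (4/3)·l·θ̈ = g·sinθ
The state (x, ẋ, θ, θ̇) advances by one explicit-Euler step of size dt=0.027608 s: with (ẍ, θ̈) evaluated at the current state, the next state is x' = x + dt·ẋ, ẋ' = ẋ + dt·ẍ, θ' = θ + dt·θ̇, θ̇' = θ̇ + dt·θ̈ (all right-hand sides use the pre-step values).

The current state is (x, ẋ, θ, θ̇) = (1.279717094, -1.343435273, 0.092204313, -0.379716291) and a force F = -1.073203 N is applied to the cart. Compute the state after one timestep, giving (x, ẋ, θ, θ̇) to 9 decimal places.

(1.242627533, -1.376436281, 0.081721106, -0.321766589)

sinθ=0.092073721, cosθ=0.995752193
temp = (F + m·l·θ̇²·sinθ)/(M+m) = (-1.073203 + 0.003622956)/1.371972 = -0.779593201
θ̈ = (g·sinθ − cosθ·temp)/(l·(4/3 − m·cos²θ/(M+m))) = 2.099018457
ẍ = temp − m·l·θ̈·cosθ/(M+m) = -1.195342217
Euler: x'=1.279717094+0.027608·-1.343435273=1.242627533, ẋ'=-1.343435273+0.027608·-1.195342217=-1.376436281
       θ'=0.092204313+0.027608·-0.379716291=0.081721106, θ̇'=-0.379716291+0.027608·2.099018457=-0.321766589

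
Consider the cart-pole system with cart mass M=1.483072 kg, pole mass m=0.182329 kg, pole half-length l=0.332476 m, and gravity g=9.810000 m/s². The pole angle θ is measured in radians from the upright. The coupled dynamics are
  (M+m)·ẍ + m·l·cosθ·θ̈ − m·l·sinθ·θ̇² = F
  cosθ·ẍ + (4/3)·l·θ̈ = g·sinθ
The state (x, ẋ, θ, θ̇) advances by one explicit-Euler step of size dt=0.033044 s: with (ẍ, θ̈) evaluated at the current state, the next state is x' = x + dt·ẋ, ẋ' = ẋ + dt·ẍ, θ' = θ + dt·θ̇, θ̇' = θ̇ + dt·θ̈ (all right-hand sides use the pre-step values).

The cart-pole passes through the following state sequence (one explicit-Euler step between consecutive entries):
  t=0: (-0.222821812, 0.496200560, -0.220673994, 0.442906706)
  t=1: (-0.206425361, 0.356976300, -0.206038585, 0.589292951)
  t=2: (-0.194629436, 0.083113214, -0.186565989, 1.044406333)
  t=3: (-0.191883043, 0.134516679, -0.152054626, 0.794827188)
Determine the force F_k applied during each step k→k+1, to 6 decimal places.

F_0 = -6.752193 N
F_1 = -12.980998 N
F_2 = 2.153060 N

step 0→1:
  ẍ = (ẋ'−ẋ)/dt = (0.356976300−0.496200560)/0.033044 = -4.213299
  θ̈ = (θ̇'−θ̇)/dt = (0.589292951−0.442906706)/0.033044 = 4.430040
  sinθ=-0.218887, cosθ=0.975750
  F = (M+m)·ẍ + m·l·cosθ·θ̈ − m·l·sinθ·θ̇² = -7.016833 + 0.262037 − -0.002603 = -6.752193
step 1→2:
  ẍ = (ẋ'−ẋ)/dt = (0.083113214−0.356976300)/0.033044 = -8.287831
  θ̈ = (θ̇'−θ̇)/dt = (1.044406333−0.589292951)/0.033044 = 13.772951
  sinθ=-0.204584, cosθ=0.978849
  F = (M+m)·ẍ + m·l·cosθ·θ̈ − m·l·sinθ·θ̇² = -13.802562 + 0.817257 − -0.004307 = -12.980998
step 2→3:
  ẍ = (ẋ'−ẋ)/dt = (0.134516679−0.083113214)/0.033044 = 1.555607
  θ̈ = (θ̇'−θ̇)/dt = (0.794827188−1.044406333)/0.033044 = -7.552934
  sinθ=-0.185486, cosθ=0.982647
  F = (M+m)·ẍ + m·l·cosθ·θ̈ − m·l·sinθ·θ̇² = 2.590709 + -0.449914 − -0.012265 = 2.153060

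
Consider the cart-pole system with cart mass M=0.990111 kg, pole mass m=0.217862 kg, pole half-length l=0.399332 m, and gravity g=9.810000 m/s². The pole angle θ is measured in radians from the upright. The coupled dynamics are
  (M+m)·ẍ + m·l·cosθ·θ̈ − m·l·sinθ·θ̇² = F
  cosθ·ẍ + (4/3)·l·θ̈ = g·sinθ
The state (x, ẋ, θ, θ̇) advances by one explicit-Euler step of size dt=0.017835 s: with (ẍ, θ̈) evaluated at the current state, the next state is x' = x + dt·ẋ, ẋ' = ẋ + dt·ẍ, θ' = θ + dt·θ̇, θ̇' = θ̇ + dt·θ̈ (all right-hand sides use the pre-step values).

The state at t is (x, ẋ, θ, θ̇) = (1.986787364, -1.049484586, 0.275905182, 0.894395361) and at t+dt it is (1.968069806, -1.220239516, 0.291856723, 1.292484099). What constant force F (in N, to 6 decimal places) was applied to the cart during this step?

ẍ = (ẋ'−ẋ)/dt = (-1.220239516−-1.049484586)/0.017835 = -9.574148
θ̈ = (θ̇'−θ̇)/dt = (1.292484099−0.894395361)/0.017835 = 22.320647
sinθ=0.272418, cosθ=0.962179
F = (M+m)·ẍ + m·l·cosθ·θ̈ − m·l·sinθ·θ̇² = -11.565312 + 1.868436 − 0.018959 = -9.715835

F = -9.715835 N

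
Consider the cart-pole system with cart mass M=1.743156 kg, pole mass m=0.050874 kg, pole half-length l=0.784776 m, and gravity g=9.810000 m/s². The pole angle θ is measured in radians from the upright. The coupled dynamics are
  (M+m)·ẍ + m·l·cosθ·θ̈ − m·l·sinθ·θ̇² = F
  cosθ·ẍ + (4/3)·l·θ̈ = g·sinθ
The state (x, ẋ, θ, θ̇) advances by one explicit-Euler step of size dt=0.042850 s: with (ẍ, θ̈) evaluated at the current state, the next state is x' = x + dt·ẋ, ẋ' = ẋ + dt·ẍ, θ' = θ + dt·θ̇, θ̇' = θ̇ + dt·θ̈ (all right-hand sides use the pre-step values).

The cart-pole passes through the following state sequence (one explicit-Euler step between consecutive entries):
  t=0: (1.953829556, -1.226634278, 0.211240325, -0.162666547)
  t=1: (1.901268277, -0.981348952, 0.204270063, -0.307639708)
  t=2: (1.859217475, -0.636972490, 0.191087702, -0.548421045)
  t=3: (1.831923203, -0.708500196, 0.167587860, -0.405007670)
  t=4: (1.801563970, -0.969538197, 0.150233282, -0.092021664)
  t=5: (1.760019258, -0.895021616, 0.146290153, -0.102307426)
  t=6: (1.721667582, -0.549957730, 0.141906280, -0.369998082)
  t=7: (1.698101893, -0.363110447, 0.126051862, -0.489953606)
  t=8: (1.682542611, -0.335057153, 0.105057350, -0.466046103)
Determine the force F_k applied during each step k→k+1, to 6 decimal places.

F_0 = 10.137232 N
F_1 = 14.197797 N
F_2 = -2.865789 N
F_3 = -10.642614 N
F_4 = 3.110310 N
F_5 = 14.200211 N
F_6 = 7.711446 N
F_7 = 1.195420 N

step 0→1:
  ẍ = (ẋ'−ẋ)/dt = (-0.981348952−-1.226634278)/0.042850 = 5.724278
  θ̈ = (θ̇'−θ̇)/dt = (-0.307639708−-0.162666547)/0.042850 = -3.383271
  sinθ=0.209673, cosθ=0.977772
  F = (M+m)·ẍ + m·l·cosθ·θ̈ − m·l·sinθ·θ̇² = 10.269527 + -0.132074 − 0.000222 = 10.137232
step 1→2:
  ẍ = (ẋ'−ẋ)/dt = (-0.636972490−-0.981348952)/0.042850 = 8.036790
  θ̈ = (θ̇'−θ̇)/dt = (-0.548421045−-0.307639708)/0.042850 = -5.619168
  sinθ=0.202852, cosθ=0.979209
  F = (M+m)·ẍ + m·l·cosθ·θ̈ − m·l·sinθ·θ̇² = 14.418243 + -0.219679 − 0.000766 = 14.197797
step 2→3:
  ẍ = (ẋ'−ẋ)/dt = (-0.708500196−-0.636972490)/0.042850 = -1.669258
  θ̈ = (θ̇'−θ̇)/dt = (-0.405007670−-0.548421045)/0.042850 = 3.346870
  sinθ=0.189927, cosθ=0.981798
  F = (M+m)·ẍ + m·l·cosθ·θ̈ − m·l·sinθ·θ̇² = -2.994699 + 0.131191 − 0.002281 = -2.865789
step 3→4:
  ẍ = (ẋ'−ẋ)/dt = (-0.969538197−-0.708500196)/0.042850 = -6.091902
  θ̈ = (θ̇'−θ̇)/dt = (-0.092021664−-0.405007670)/0.042850 = 7.304224
  sinθ=0.166804, cosθ=0.985990
  F = (M+m)·ẍ + m·l·cosθ·θ̈ − m·l·sinθ·θ̇² = -10.929055 + 0.287533 − 0.001092 = -10.642614
step 4→5:
  ẍ = (ẋ'−ẋ)/dt = (-0.895021616−-0.969538197)/0.042850 = 1.739010
  θ̈ = (θ̇'−θ̇)/dt = (-0.102307426−-0.092021664)/0.042850 = -0.240041
  sinθ=0.149669, cosθ=0.988736
  F = (M+m)·ẍ + m·l·cosθ·θ̈ − m·l·sinθ·θ̇² = 3.119836 + -0.009476 − 0.000051 = 3.110310
step 5→6:
  ẍ = (ẋ'−ẋ)/dt = (-0.549957730−-0.895021616)/0.042850 = 8.052833
  θ̈ = (θ̇'−θ̇)/dt = (-0.369998082−-0.102307426)/0.042850 = -6.247157
  sinθ=0.145769, cosθ=0.989319
  F = (M+m)·ẍ + m·l·cosθ·θ̈ − m·l·sinθ·θ̇² = 14.447024 + -0.246752 − 0.000061 = 14.200211
step 6→7:
  ẍ = (ẋ'−ẋ)/dt = (-0.363110447−-0.549957730)/0.042850 = 4.360497
  θ̈ = (θ̇'−θ̇)/dt = (-0.489953606−-0.369998082)/0.042850 = -2.799429
  sinθ=0.141430, cosθ=0.989948
  F = (M+m)·ẍ + m·l·cosθ·θ̈ − m·l·sinθ·θ̇² = 7.822862 + -0.110643 − 0.000773 = 7.711446
step 7→8:
  ẍ = (ẋ'−ẋ)/dt = (-0.335057153−-0.363110447)/0.042850 = 0.654686
  θ̈ = (θ̇'−θ̇)/dt = (-0.466046103−-0.489953606)/0.042850 = 0.557935
  sinθ=0.125718, cosθ=0.992066
  F = (M+m)·ẍ + m·l·cosθ·θ̈ − m·l·sinθ·θ̇² = 1.174526 + 0.022099 − 0.001205 = 1.195420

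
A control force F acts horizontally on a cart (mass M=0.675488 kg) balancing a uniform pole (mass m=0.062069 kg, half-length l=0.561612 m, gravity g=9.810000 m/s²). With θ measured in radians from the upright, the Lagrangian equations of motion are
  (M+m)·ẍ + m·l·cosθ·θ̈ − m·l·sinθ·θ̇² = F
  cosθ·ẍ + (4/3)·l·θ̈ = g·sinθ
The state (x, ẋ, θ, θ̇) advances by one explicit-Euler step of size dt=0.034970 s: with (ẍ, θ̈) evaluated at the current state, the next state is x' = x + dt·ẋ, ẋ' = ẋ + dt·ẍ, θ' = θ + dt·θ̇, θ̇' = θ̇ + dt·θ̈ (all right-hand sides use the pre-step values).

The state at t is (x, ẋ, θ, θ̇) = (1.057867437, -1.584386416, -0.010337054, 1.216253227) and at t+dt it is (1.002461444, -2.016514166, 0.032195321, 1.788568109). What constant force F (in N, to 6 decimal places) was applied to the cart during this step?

ẍ = (ẋ'−ẋ)/dt = (-2.016514166−-1.584386416)/0.034970 = -12.357099
θ̈ = (θ̇'−θ̇)/dt = (1.788568109−1.216253227)/0.034970 = 16.365882
sinθ=-0.010337, cosθ=0.999947
F = (M+m)·ẍ + m·l·cosθ·θ̈ − m·l·sinθ·θ̇² = -9.114065 + 0.570463 − -0.000533 = -8.543069

F = -8.543069 N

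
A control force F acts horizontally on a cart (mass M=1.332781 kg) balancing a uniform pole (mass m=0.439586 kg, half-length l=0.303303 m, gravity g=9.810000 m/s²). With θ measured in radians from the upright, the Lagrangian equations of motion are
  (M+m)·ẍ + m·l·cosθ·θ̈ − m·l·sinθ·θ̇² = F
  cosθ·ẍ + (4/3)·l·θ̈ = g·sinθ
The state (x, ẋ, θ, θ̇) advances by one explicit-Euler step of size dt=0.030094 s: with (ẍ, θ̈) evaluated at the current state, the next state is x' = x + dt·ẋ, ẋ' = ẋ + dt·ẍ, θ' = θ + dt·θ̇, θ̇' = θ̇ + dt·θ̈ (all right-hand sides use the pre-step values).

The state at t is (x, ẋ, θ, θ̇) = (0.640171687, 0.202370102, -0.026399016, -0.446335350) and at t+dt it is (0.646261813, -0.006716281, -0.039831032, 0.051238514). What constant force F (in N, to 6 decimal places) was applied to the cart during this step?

ẍ = (ẋ'−ẋ)/dt = (-0.006716281−0.202370102)/0.030094 = -6.947776
θ̈ = (θ̇'−θ̇)/dt = (0.051238514−-0.446335350)/0.030094 = 16.533989
sinθ=-0.026396, cosθ=0.999652
F = (M+m)·ẍ + m·l·cosθ·θ̈ − m·l·sinθ·θ̇² = -12.314010 + 2.203671 − -0.000701 = -10.109637

F = -10.109637 N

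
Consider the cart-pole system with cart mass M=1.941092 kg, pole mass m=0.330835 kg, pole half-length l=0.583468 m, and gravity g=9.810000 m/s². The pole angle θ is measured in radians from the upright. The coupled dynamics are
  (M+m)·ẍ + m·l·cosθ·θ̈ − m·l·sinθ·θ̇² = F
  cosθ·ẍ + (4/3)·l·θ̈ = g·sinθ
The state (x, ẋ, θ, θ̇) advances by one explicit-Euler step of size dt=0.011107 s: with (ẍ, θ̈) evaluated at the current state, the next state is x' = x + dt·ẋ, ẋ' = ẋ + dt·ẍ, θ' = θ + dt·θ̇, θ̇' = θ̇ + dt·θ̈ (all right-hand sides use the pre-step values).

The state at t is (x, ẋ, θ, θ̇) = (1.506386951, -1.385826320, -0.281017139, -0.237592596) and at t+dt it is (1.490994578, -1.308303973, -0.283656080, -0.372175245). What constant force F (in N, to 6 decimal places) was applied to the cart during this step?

ẍ = (ẋ'−ẋ)/dt = (-1.308303973−-1.385826320)/0.011107 = 6.979594
θ̈ = (θ̇'−θ̇)/dt = (-0.372175245−-0.237592596)/0.011107 = -12.116922
sinθ=-0.277333, cosθ=0.960774
F = (M+m)·ẍ + m·l·cosθ·θ̈ − m·l·sinθ·θ̇² = 15.857127 + -2.247201 − -0.003022 = 13.612948

F = 13.612948 N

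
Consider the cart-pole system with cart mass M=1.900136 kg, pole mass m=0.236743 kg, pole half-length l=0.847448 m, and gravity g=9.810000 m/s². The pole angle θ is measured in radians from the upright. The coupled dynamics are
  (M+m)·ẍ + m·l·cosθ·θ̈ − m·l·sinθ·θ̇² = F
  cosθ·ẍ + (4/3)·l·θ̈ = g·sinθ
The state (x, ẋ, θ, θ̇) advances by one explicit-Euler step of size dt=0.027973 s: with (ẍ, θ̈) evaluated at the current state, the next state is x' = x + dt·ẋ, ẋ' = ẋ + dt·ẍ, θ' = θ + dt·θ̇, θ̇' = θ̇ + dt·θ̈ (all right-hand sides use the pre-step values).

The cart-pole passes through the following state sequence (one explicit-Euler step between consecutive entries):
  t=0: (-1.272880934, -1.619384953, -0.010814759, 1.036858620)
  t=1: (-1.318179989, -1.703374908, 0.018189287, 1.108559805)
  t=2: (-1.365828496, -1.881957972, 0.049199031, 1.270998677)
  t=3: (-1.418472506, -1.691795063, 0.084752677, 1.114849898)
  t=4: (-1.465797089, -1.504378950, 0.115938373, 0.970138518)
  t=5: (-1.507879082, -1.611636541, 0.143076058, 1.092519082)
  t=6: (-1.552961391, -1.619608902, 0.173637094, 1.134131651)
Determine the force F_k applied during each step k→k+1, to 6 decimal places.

F_0 = -5.899501 N
F_1 = -12.481734 N
F_2 = 13.392180 N
F_3 = 13.261582 N
F_4 = -7.343490 N
F_5 = -0.347757 N

step 0→1:
  ẍ = (ẋ'−ẋ)/dt = (-1.703374908−-1.619384953)/0.027973 = -3.002537
  θ̈ = (θ̇'−θ̇)/dt = (1.108559805−1.036858620)/0.027973 = 2.563228
  sinθ=-0.010815, cosθ=0.999942
  F = (M+m)·ẍ + m·l·cosθ·θ̈ − m·l·sinθ·θ̇² = -6.416057 + 0.514224 − -0.002333 = -5.899501
step 1→2:
  ẍ = (ẋ'−ẋ)/dt = (-1.881957972−-1.703374908)/0.027973 = -6.384123
  θ̈ = (θ̇'−θ̇)/dt = (1.270998677−1.108559805)/0.027973 = 5.806988
  sinθ=0.018188, cosθ=0.999835
  F = (M+m)·ẍ + m·l·cosθ·θ̈ − m·l·sinθ·θ̇² = -13.642098 + 1.164848 − 0.004484 = -12.481734
step 2→3:
  ẍ = (ẋ'−ẋ)/dt = (-1.691795063−-1.881957972)/0.027973 = 6.798088
  θ̈ = (θ̇'−θ̇)/dt = (1.114849898−1.270998677)/0.027973 = -5.582125
  sinθ=0.049179, cosθ=0.998790
  F = (M+m)·ẍ + m·l·cosθ·θ̈ − m·l·sinθ·θ̇² = 14.526691 + -1.118572 − 0.015939 = 13.392180
step 3→4:
  ẍ = (ẋ'−ẋ)/dt = (-1.504378950−-1.691795063)/0.027973 = 6.699893
  θ̈ = (θ̇'−θ̇)/dt = (0.970138518−1.114849898)/0.027973 = -5.173252
  sinθ=0.084651, cosθ=0.996411
  F = (M+m)·ẍ + m·l·cosθ·θ̈ − m·l·sinθ·θ̇² = 14.316861 + -1.034171 − 0.021108 = 13.261582
step 4→5:
  ẍ = (ẋ'−ẋ)/dt = (-1.611636541−-1.504378950)/0.027973 = -3.834326
  θ̈ = (θ̇'−θ̇)/dt = (1.092519082−0.970138518)/0.027973 = 4.374953
  sinθ=0.115679, cosθ=0.993287
  F = (M+m)·ẍ + m·l·cosθ·θ̈ − m·l·sinθ·θ̇² = -8.193490 + 0.871843 − 0.021843 = -7.343490
step 5→6:
  ẍ = (ẋ'−ẋ)/dt = (-1.619608902−-1.611636541)/0.027973 = -0.285002
  θ̈ = (θ̇'−θ̇)/dt = (1.134131651−1.092519082)/0.027973 = 1.487598
  sinθ=0.142588, cosθ=0.989782
  F = (M+m)·ẍ + m·l·cosθ·θ̈ − m·l·sinθ·θ̇² = -0.609015 + 0.295403 − 0.034145 = -0.347757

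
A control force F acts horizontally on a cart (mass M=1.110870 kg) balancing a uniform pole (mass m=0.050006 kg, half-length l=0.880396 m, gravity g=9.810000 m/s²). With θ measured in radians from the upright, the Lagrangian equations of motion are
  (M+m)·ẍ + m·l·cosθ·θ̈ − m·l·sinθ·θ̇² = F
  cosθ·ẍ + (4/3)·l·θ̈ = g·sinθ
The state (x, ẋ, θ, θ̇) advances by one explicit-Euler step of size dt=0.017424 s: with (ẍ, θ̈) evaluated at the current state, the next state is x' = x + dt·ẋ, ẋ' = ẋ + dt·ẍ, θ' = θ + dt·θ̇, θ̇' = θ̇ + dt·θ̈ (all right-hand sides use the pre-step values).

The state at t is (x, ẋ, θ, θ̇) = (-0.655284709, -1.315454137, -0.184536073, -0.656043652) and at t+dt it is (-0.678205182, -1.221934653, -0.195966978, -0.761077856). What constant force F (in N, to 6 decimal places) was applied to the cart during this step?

F = 5.973340 N

ẍ = (ẋ'−ẋ)/dt = (-1.221934653−-1.315454137)/0.017424 = 5.367280
θ̈ = (θ̇'−θ̇)/dt = (-0.761077856−-0.656043652)/0.017424 = -6.028134
sinθ=-0.183491, cosθ=0.983021
F = (M+m)·ẍ + m·l·cosθ·θ̈ − m·l·sinθ·θ̇² = 6.230746 + -0.260883 − -0.003477 = 5.973340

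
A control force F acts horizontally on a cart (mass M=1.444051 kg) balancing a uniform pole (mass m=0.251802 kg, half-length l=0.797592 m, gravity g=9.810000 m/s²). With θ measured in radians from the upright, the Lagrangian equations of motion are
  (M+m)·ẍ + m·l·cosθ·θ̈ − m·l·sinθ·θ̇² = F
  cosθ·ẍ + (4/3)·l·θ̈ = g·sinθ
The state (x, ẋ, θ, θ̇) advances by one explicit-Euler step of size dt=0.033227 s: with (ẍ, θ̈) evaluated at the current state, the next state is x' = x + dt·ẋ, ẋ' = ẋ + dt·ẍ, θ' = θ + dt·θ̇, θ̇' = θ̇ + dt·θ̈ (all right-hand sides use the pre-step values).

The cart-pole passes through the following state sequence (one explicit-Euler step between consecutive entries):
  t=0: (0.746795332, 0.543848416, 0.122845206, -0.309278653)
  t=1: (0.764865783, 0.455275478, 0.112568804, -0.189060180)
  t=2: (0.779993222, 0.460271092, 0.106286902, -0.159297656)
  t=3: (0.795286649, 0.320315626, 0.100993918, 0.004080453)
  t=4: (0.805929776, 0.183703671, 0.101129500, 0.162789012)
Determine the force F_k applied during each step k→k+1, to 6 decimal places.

F_0 = -3.801810 N
F_1 = 0.432918 N
F_2 = -6.161704 N
F_3 = -6.018056 N

step 0→1:
  ẍ = (ẋ'−ẋ)/dt = (0.455275478−0.543848416)/0.033227 = -2.665692
  θ̈ = (θ̇'−θ̇)/dt = (-0.189060180−-0.309278653)/0.033227 = 3.618096
  sinθ=0.122536, cosθ=0.992464
  F = (M+m)·ẍ + m·l·cosθ·θ̈ − m·l·sinθ·θ̇² = -4.520621 + 0.721165 − 0.002354 = -3.801810
step 1→2:
  ẍ = (ẋ'−ẋ)/dt = (0.460271092−0.455275478)/0.033227 = 0.150348
  θ̈ = (θ̇'−θ̇)/dt = (-0.159297656−-0.189060180)/0.033227 = 0.895733
  sinθ=0.112331, cosθ=0.993671
  F = (M+m)·ẍ + m·l·cosθ·θ̈ − m·l·sinθ·θ̇² = 0.254968 + 0.178756 − 0.000806 = 0.432918
step 2→3:
  ẍ = (ẋ'−ẋ)/dt = (0.320315626−0.460271092)/0.033227 = -4.212101
  θ̈ = (θ̇'−θ̇)/dt = (0.004080453−-0.159297656)/0.033227 = 4.917029
  sinθ=0.106087, cosθ=0.994357
  F = (M+m)·ẍ + m·l·cosθ·θ̈ − m·l·sinθ·θ̇² = -7.143103 + 0.981940 − 0.000541 = -6.161704
step 3→4:
  ẍ = (ẋ'−ẋ)/dt = (0.183703671−0.320315626)/0.033227 = -4.111474
  θ̈ = (θ̇'−θ̇)/dt = (0.162789012−0.004080453)/0.033227 = 4.776494
  sinθ=0.100822, cosθ=0.994904
  F = (M+m)·ẍ + m·l·cosθ·θ̈ − m·l·sinθ·θ̇² = -6.972456 + 0.954400 − 0.000000 = -6.018056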